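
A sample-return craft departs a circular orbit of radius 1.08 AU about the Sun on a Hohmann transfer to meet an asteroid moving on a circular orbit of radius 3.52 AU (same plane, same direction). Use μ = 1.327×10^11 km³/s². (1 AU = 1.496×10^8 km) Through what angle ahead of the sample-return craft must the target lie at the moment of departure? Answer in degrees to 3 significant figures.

φ = 84.9°

In km: r₁ = 1.08 × 1.496×10^8 = 1.61568×10^8 km; r₂ = 3.52 × 1.496×10^8 = 5.26592×10^8 km.
Transfer-ellipse semi-major axis a_t = (r₁ + r₂)/2 = (1.61568×10^8 + 5.26592×10^8)/2 = 3.4408×10^8 km.
The half-period of the transfer ellipse is t = π√(a_t³/μ) = 5.5043×10^7 s.
The target's mean motion on its circular orbit is ω₂ = √(μ/r₂³) = 3.0146×10^-8 rad/s.
Angle swept by the target during transfer: ω₂·t = 1.6593 rad = 95.07°.
The sample-return craft traverses 180° on the transfer ellipse, so the target must lead by 180° − 95.07° = 84.9°.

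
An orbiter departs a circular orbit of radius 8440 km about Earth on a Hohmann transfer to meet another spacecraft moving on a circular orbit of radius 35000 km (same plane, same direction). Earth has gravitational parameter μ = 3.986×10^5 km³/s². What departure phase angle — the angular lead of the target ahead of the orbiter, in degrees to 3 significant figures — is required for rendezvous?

Transfer-ellipse semi-major axis a_t = (r₁ + r₂)/2 = (8440 + 35000)/2 = 21720 km.
The half-period of the transfer ellipse is t = π√(a_t³/μ) = 15928.4 s.
The target's mean motion on its circular orbit is ω₂ = √(μ/r₂³) = 9.64199×10^-5 rad/s.
Angle swept by the target during transfer: ω₂·t = 1.53581 rad = 88.00°.
Arrival is 180° from departure on the ellipse, so φ = 180° − 88.00° = 92.0°.

φ = 92.0°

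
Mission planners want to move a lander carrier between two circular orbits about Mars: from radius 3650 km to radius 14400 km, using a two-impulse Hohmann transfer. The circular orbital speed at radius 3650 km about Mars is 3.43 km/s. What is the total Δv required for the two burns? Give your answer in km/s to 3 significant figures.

Δv = 1.53 km/s

From the circular-orbit relation v² = μ/r at r = 3650 km: μ = v²r = (3.43)² × 3650 = 42941.9 km³/s².
Semi-major axis of the transfer orbit: a_t = (3650 + 14400)/2 = 9025 km.
At r₁ the circular-orbit speed is v₁ = √(μ/r₁) = 3.4300 km/s.
On the transfer ellipse at r₁, v² = μ(2/r − 1/a) gives v_p = √[μ(2/r₁ − 1/a_t)] = 4.3326 km/s.
First burn Δv₁ = |v_p − v₁| = 0.9026 km/s.
At r₂, v₂ = √(μ/r₂) = 1.7269 km/s.
Transfer-orbit speed at r₂: v_a = √[μ(2/r₂ − 1/a_t)] = 1.0982 km/s.
Second burn Δv₂ = |v₂ − v_a| = 0.6287 km/s.
Total Δv = Δv₁ + Δv₂ = 1.531 km/s.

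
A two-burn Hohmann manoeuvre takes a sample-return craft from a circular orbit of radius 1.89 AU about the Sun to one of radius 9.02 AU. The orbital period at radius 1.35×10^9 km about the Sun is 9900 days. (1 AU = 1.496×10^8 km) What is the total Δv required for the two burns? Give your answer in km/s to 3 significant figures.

From Kepler's third law T² = 4π²r³/μ at r = 1.35×10^9 km, T = 9900 days = 9900 × 86400 s = 8.5536×10^8 s: μ = 4π²r³/T² = 1.32759×10^11 km³/s².
In km: r₁ = 1.89 × 1.496×10^8 = 2.82744×10^8 km; r₂ = 9.02 × 1.496×10^8 = 1.349392×10^9 km.
The Hohmann ellipse has a_t = (r₁ + r₂)/2 = 8.16068×10^8 km.
Circular speed at r₁: v₁ = √(μ/r₁) = √(1.32759×10^11/2.82744×10^8) = 21.669 km/s.
Transfer-orbit speed at r₁ (vis-viva): v_p = √[μ(2/r₁ − 1/a_t)] = 27.864 km/s.
First burn Δv₁ = |v_p − v₁| = 6.1950 km/s.
At r₂, v₂ = √(μ/r₂) = 9.918877 km/s.
Transfer-orbit speed at r₂: v_a = √[μ(2/r₂ − 1/a_t)] = 5.838430 km/s.
Second burn Δv₂ = |v₂ − v_a| = 4.0804 km/s.
Δv = Δv₁ + Δv₂ = 6.1950 + 4.0804 = 10.28 km/s.

Δv = 10.3 km/s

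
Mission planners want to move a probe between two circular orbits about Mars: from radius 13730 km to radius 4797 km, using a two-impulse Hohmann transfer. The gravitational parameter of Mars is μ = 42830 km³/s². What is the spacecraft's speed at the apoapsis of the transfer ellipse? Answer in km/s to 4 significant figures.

The Hohmann ellipse has a_t = (r₁ + r₂)/2 = 9263.5 km.
At apoapsis, r = 13730 km.
Vis-viva: v = √[μ(2/r − 1/a_t)] = √[42830 × (2/13730 − 1/9263.5)] = 1.271 km/s.

v = 1.271 km/s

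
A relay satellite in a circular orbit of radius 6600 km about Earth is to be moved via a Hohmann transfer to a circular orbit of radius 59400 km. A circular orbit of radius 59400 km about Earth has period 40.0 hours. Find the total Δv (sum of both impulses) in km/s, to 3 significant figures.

From Kepler's third law T² = 4π²r³/μ at r = 59400 km, T = 40.0 hours = 40.0 × 3600 s = 1.440×10^5 s: μ = 4π²r³/T² = 3.99019×10^5 km³/s².
Transfer-ellipse semi-major axis a_t = (r₁ + r₂)/2 = (6600 + 59400)/2 = 33000 km.
Circular speed at r₁: v₁ = √(μ/r₁) = √(3.99019×10^5/6600) = 7.77544 km/s.
Transfer-orbit speed at r₁ (vis-viva): v_p = √[μ(2/r₁ − 1/a_t)] = 10.4318 km/s.
First burn Δv₁ = |v_p − v₁| = 2.656 km/s.
At r₂, v₂ = √(μ/r₂) = 2.592 km/s.
Transfer-orbit speed at r₂: v_a = √[μ(2/r₂ − 1/a_t)] = 1.159 km/s.
Second burn Δv₂ = |v₂ − v_a| = 1.433 km/s.
Total Δv = Δv₁ + Δv₂ = 4.089 km/s.

Δv = 4.09 km/s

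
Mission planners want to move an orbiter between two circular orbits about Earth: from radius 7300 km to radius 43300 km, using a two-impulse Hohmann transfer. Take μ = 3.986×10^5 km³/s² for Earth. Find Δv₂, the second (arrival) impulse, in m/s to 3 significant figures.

Transfer-ellipse semi-major axis a_t = (r₁ + r₂)/2 = (7300 + 43300)/2 = 25300 km.
Circular speed at r = 43300 km: v_c = √(μ/r) = 3.034 km/s.
Vis-viva on the transfer ellipse at r = 43300 km gives v_t = √[μ(2/r − 1/a_t)] = 1.630 km/s.
Δv₂ = |v_t − v_c| = |1.630 − 3.034| = 1.404 km/s.

Δv₂ = 1400 m/s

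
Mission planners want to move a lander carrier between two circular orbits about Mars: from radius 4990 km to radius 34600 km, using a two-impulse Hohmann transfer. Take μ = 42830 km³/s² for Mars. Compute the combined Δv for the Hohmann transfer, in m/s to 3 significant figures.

The Hohmann ellipse has a_t = (r₁ + r₂)/2 = 19795 km.
At r₁ the circular-orbit speed is v₁ = √(μ/r₁) = 2.9297 km/s.
On the transfer ellipse at r₁, vis-viva equation gives v_p = √[μ(2/r₁ − 1/a_t)] = 3.8733 km/s.
First burn Δv₁ = |v_p − v₁| = 0.9436 km/s.
At r₂, v₂ = √(μ/r₂) = 1.1126 km/s.
Transfer-orbit speed at r₂: v_a = √[μ(2/r₂ − 1/a_t)] = 0.55861 km/s.
Second burn Δv₂ = |v₂ − v_a| = 0.5540 km/s.
Δv = Δv₁ + Δv₂ = 0.9436 + 0.5540 = 1.498 km/s.

Δv = 1500 m/s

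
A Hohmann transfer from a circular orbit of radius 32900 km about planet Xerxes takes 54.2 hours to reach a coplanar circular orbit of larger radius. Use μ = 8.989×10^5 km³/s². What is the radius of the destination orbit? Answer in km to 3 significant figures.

r₂ = 2.70×10^5 km

Transfer time t = 54.2 hours = 1.9512×10^5 s, and t = π√(a_t³/μ).
So a_t = (μ t²/π²)^(1/3) = (8.989×10^5 × (1.9512×10^5)² / π²)^(1/3) = 1.5136×10^5 km.
Since a_t = (r₁ + r₂)/2, r₂ = 2a_t − r₁ = 2×1.5136×10^5 − 32900 = 2.6982×10^5 km.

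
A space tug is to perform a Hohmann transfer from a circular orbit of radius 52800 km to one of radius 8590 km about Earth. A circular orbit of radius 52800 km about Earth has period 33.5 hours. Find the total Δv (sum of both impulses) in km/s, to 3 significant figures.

From Kepler's third law T² = 4π²r³/μ at r = 52800 km, T = 33.5 hours = 33.5 × 3600 s = 1.206×10^5 s: μ = 4π²r³/T² = 3.99546×10^5 km³/s².
Semi-major axis of the transfer orbit: a_t = (52800 + 8590)/2 = 30695 km.
At r₁ the circular-orbit speed is v₁ = √(μ/r₁) = 2.7508 km/s.
On the transfer ellipse at r₁, vis-viva equation gives v_a = √[μ(2/r₁ − 1/a_t)] = 1.4552 km/s.
First burn Δv₁ = |v_a − v₁| = 1.2956 km/s.
At r₂, v₂ = √(μ/r₂) = 6.820039 km/s.
Transfer-orbit speed at r₂: v_p = √[μ(2/r₂ − 1/a_t)] = 8.944787 km/s.
Second burn Δv₂ = |v₂ − v_p| = 2.1247 km/s.
Total Δv = Δv₁ + Δv₂ = 3.420 km/s.

Δv = 3.42 km/s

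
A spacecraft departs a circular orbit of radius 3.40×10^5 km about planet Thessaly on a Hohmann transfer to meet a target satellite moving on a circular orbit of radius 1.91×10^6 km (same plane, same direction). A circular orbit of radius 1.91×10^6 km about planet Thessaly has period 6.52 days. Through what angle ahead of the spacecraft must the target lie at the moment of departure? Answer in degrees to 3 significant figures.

From Kepler's third law T² = 4π²r³/μ at r = 1.91×10^6 km, T = 6.52 days = 6.52 × 86400 s = 5.63328×10^5 s: μ = 4π²r³/T² = 8.66836×10^8 km³/s².
Transfer-ellipse semi-major axis a_t = (r₁ + r₂)/2 = (3.400×10^5 + 1.910×10^6)/2 = 1.125×10^6 km.
The half-period of the transfer ellipse is t = π√(a_t³/μ) = 1.2732×10^5 s.
Target angular speed ω₂ = √(μ/r₂³) = 1.1154×10^-5 rad/s.
Angle swept by the target during transfer: ω₂·t = 1.4201 rad = 81.37°.
The spacecraft traverses 180° on the transfer ellipse, so the target must lead by 180° − 81.37° = 98.6°.

φ = 98.6°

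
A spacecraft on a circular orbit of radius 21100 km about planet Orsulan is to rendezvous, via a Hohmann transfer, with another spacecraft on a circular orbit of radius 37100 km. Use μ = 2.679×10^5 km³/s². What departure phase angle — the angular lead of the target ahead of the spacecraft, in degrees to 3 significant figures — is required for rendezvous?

The Hohmann ellipse has a_t = (r₁ + r₂)/2 = 29100 km.
The half-period of the transfer ellipse is t = π√(a_t³/μ) = 30130 s.
The target's mean motion on its circular orbit is ω₂ = √(μ/r₂³) = 7.243×10^-5 rad/s.
Angle swept by the target during transfer: ω₂·t = 2.182 rad = 125.0°.
Arrival is 180° from departure on the ellipse, so φ = 180° − 125.0° = 55.0°.

φ = 55.0°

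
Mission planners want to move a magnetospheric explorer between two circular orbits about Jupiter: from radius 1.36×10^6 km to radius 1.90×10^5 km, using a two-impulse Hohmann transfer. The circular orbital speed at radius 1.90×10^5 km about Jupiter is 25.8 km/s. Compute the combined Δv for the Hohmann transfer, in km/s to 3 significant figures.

Δv = 13.2 km/s

From the circular-orbit relation v² = μ/r at r = 1.90×10^5 km: μ = v²r = (25.8)² × 1.90×10^5 = 1.26472×10^8 km³/s².
Transfer-ellipse semi-major axis a_t = (r₁ + r₂)/2 = (1.360×10^6 + 1.900×10^5)/2 = 7.750×10^5 km.
Circular speed at r₁: v₁ = √(μ/r₁) = √(1.26472×10^8/1.360×10^6) = 9.64333 km/s.
On the transfer ellipse at r₁, vis-viva equation gives v_a = √[μ(2/r₁ − 1/a_t)] = 4.77478 km/s.
First burn Δv₁ = |v_a − v₁| = 4.869 km/s.
Circular speed at r₂: v₂ = √(μ/r₂) = 25.800 km/s.
Transfer-orbit speed at r₂: v_p = √[μ(2/r₂ − 1/a_t)] = 34.177 km/s.
Second burn Δv₂ = |v₂ − v_p| = 8.377 km/s.
Δv = Δv₁ + Δv₂ = 4.869 + 8.377 = 13.25 km/s.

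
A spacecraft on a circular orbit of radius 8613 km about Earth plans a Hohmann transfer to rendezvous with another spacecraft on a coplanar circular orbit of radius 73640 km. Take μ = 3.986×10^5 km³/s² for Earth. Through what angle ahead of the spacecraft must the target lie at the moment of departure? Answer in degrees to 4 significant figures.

φ = 104.9°

Semi-major axis of the transfer orbit: a_t = (8613 + 73640)/2 = 41126.5 km.
Transfer time t = π√(a_t³/μ) = 41501.506 s.
The target's mean motion on its circular orbit is ω₂ = √(μ/r₂³) = 3.1593517×10^-5 rad/s.
Angle swept by the target during transfer: ω₂·t = 1.3111785 rad = 75.12°.
The spacecraft traverses 180° on the transfer ellipse, so the target must lead by 180° − 75.12° = 104.9°.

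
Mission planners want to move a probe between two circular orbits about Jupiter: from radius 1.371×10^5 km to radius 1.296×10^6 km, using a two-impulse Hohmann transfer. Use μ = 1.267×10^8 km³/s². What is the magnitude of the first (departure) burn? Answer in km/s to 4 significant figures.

Δv₁ = 10.48 km/s

The Hohmann ellipse has a_t = (r₁ + r₂)/2 = 7.1655×10^5 km.
Circular speed at r = 1.371×10^5 km: v_c = √(μ/r) = 30.40 km/s.
Vis-viva on the transfer ellipse at r = 1.371×10^5 km gives v_t = √[μ(2/r − 1/a_t)] = 40.88 km/s.
Δv₁ = |v_t − v_c| = |40.88 − 30.40| = 10.48 km/s.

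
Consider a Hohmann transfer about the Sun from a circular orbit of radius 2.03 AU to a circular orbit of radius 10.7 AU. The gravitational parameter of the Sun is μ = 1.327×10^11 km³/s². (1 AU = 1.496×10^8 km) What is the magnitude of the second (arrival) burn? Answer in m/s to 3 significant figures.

In km: r₁ = 2.03 × 1.496×10^8 = 3.03688×10^8 km; r₂ = 10.7 × 1.496×10^8 = 1.60072×10^9 km.
Semi-major axis of the transfer orbit: a_t = (3.03688×10^8 + 1.60072×10^9)/2 = 9.52204×10^8 km.
On the circular orbit at r = 1.60072×10^9 km, v_c = √(μ/r) = 9.105 km/s.
Transfer-orbit speed at the same r (vis-viva, a = a_t): v_t = √[μ(2/r − 1/a_t)] = 5.142 km/s.
Δv₂ = |v_t − v_c| = |5.142 − 9.105| = 3.963 km/s.

Δv₂ = 3960 m/s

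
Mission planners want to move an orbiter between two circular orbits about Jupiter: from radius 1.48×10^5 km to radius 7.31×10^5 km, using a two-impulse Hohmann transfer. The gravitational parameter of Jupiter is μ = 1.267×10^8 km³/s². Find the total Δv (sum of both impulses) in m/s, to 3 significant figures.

Δv = 14000 m/s

Semi-major axis of the transfer orbit: a_t = (1.480×10^5 + 7.310×10^5)/2 = 4.395×10^5 km.
At r₁ the circular-orbit speed is v₁ = √(μ/r₁) = 29.259 km/s.
On the transfer ellipse at r₁, vis-viva gives v_p = √[μ(2/r₁ − 1/a_t)] = 37.734 km/s.
First burn Δv₁ = |v_p − v₁| = 8.475 km/s.
At r₂, v₂ = √(μ/r₂) = 13.165 km/s.
Transfer-orbit speed at r₂: v_a = √[μ(2/r₂ − 1/a_t)] = 7.6398 km/s.
Second burn Δv₂ = |v₂ − v_a| = 5.525 km/s.
Δv = Δv₁ + Δv₂ = 8.475 + 5.525 = 14.00 km/s.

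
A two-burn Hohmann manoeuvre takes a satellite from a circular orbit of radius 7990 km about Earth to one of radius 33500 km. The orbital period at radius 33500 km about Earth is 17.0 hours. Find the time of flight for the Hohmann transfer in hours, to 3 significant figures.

From Kepler's third law T² = 4π²r³/μ at r = 33500 km, T = 17.0 hours = 17.0 × 3600 s = 61200 s: μ = 4π²r³/T² = 3.96270×10^5 km³/s².
Transfer-ellipse semi-major axis a_t = (r₁ + r₂)/2 = (7990 + 33500)/2 = 20745 km.
Half the transfer-orbit period gives t = π√(a_t³/μ) = 14910 s.
Converting: 14910 s ÷ 3600 s/hour = 4.14 hours.

t = 4.14 hours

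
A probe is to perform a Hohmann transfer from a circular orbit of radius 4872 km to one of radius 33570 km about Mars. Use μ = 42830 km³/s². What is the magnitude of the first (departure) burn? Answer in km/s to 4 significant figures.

Semi-major axis of the transfer orbit: a_t = (4872 + 33570)/2 = 19221 km.
Circular speed at r = 4872 km: v_c = √(μ/r) = 2.9650 km/s.
Transfer-orbit speed at the same r (vis-viva, a = a_t): v_t = √[μ(2/r − 1/a_t)] = 3.9184 km/s.
Δv₁ = |v_t − v_c| = |3.9184 − 2.9650| = 0.9534 km/s.

Δv₁ = 0.9534 km/s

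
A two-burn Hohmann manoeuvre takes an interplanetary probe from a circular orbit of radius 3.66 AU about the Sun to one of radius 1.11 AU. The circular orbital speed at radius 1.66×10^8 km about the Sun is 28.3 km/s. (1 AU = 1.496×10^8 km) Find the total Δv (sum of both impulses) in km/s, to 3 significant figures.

Δv = 11.7 km/s

From the circular-orbit relation v² = μ/r at r = 1.66×10^8 km: μ = v²r = (28.3)² × 1.66×10^8 = 1.32948×10^11 km³/s².
In km: r₁ = 3.66 × 1.496×10^8 = 5.47536×10^8 km; r₂ = 1.11 × 1.496×10^8 = 1.66056×10^8 km.
Semi-major axis of the transfer orbit: a_t = (5.47536×10^8 + 1.66056×10^8)/2 = 3.56796×10^8 km.
Circular speed at r₁: v₁ = √(μ/r₁) = √(1.32948×10^11/5.47536×10^8) = 15.582 km/s.
Transfer-orbit speed at r₁ (v² = μ(2/r − 1/a)): v_a = √[μ(2/r₁ − 1/a_t)] = 10.630 km/s.
First burn Δv₁ = |v_a − v₁| = 4.952 km/s.
Circular speed at r₂: v₂ = √(μ/r₂) = 28.295 km/s.
Transfer-orbit speed at r₂: v_p = √[μ(2/r₂ − 1/a_t)] = 35.052 km/s.
Second burn Δv₂ = |v₂ − v_p| = 6.757 km/s.
Total Δv = Δv₁ + Δv₂ = 11.71 km/s.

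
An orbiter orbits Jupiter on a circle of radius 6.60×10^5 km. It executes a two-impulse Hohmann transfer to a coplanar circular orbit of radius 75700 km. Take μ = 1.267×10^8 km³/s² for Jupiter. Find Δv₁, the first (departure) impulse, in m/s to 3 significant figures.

Δv₁ = 7570 m/s

Transfer-ellipse semi-major axis a_t = (r₁ + r₂)/2 = (6.600×10^5 + 75700)/2 = 3.6785×10^5 km.
On the circular orbit at r = 6.600×10^5 km, v_c = √(μ/r) = 13.855 km/s.
Transfer-orbit speed at the same r (vis-viva, a = a_t): v_t = √[μ(2/r − 1/a_t)] = 6.2853 km/s.
Δv₁ = |v_t − v_c| = |6.2853 − 13.855| = 7.570 km/s.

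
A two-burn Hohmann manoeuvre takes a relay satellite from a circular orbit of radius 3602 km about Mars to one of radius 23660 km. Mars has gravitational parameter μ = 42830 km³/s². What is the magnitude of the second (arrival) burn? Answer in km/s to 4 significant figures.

Transfer-ellipse semi-major axis a_t = (r₁ + r₂)/2 = (3602 + 23660)/2 = 13631 km.
On the circular orbit at r = 23660 km, v_c = √(μ/r) = 1.3454 km/s.
Vis-viva on the transfer ellipse at r = 23660 km gives v_t = √[μ(2/r − 1/a_t)] = 0.69163 km/s.
Δv₂ = |v_t − v_c| = |0.69163 − 1.3454| = 0.6538 km/s.

Δv₂ = 0.6538 km/s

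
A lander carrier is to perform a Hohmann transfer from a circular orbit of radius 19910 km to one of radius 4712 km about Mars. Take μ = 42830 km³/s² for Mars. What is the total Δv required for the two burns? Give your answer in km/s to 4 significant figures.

Δv = 1.378 km/s

Transfer-ellipse semi-major axis a_t = (r₁ + r₂)/2 = (19910 + 4712)/2 = 12311 km.
At r₁ the circular-orbit speed is v₁ = √(μ/r₁) = 1.46669 km/s.
On the transfer ellipse at r₁, vis-viva equation gives v_a = √[μ(2/r₁ − 1/a_t)] = 0.907391 km/s.
First burn Δv₁ = |v_a − v₁| = 0.55930 km/s.
At r₂, v₂ = √(μ/r₂) = 3.01489 km/s.
Transfer-orbit speed at r₂: v_p = √[μ(2/r₂ − 1/a_t)] = 3.83407 km/s.
Second burn Δv₂ = |v₂ − v_p| = 0.81918 km/s.
Total Δv = Δv₁ + Δv₂ = 1.378 km/s.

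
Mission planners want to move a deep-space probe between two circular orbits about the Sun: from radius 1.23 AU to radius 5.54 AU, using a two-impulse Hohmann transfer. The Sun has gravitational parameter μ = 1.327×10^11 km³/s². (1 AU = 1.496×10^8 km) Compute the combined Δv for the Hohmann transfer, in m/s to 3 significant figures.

In km: r₁ = 1.23 × 1.496×10^8 = 1.84008×10^8 km; r₂ = 5.54 × 1.496×10^8 = 8.28784×10^8 km.
The Hohmann ellipse has a_t = (r₁ + r₂)/2 = 5.06396×10^8 km.
At r₁ the circular-orbit speed is v₁ = √(μ/r₁) = 26.8545 km/s.
Transfer-orbit speed at r₁ (vis-viva): v_p = √[μ(2/r₁ − 1/a_t)] = 34.3552 km/s.
First burn Δv₁ = |v_p − v₁| = 7.501 km/s.
At r₂, v₂ = √(μ/r₂) = 12.654 km/s.
Transfer-orbit speed at r₂: v_a = √[μ(2/r₂ − 1/a_t)] = 7.6276 km/s.
Second burn Δv₂ = |v₂ − v_a| = 5.026 km/s.
Δv = Δv₁ + Δv₂ = 7.501 + 5.026 = 12.53 km/s.

Δv = 12500 m/s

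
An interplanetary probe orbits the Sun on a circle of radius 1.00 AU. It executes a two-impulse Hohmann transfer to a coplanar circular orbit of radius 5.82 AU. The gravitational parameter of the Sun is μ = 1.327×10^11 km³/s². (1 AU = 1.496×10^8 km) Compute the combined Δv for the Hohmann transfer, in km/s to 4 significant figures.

In km: r₁ = 1.00 × 1.496×10^8 = 1.496×10^8 km; r₂ = 5.82 × 1.496×10^8 = 8.70672×10^8 km.
Semi-major axis of the transfer orbit: a_t = (1.496×10^8 + 8.70672×10^8)/2 = 5.10136×10^8 km.
At r₁ the circular-orbit speed is v₁ = √(μ/r₁) = 29.783 km/s.
Transfer-orbit speed at r₁ (vis-viva equation): v_p = √[μ(2/r₁ − 1/a_t)] = 38.909 km/s.
First burn Δv₁ = |v_p − v₁| = 9.126 km/s.
Circular speed at r₂: v₂ = √(μ/r₂) = 12.3455 km/s.
Transfer-orbit speed at r₂: v_a = √[μ(2/r₂ − 1/a_t)] = 6.68546 km/s.
Second burn Δv₂ = |v₂ − v_a| = 5.660 km/s.
Total Δv = Δv₁ + Δv₂ = 14.79 km/s.

Δv = 14.79 km/s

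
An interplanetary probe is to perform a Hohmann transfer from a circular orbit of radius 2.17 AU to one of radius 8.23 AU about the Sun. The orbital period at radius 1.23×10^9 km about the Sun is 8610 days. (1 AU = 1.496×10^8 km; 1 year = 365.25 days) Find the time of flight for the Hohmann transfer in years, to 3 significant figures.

t = 5.93 years

From Kepler's third law T² = 4π²r³/μ at r = 1.23×10^9 km, T = 8610 days = 8610 × 86400 s = 7.43904×10^8 s: μ = 4π²r³/T² = 1.32752×10^11 km³/s².
In km: r₁ = 2.17 × 1.496×10^8 = 3.24632×10^8 km; r₂ = 8.23 × 1.496×10^8 = 1.231208×10^9 km.
The Hohmann ellipse has a_t = (r₁ + r₂)/2 = 7.7792×10^8 km.
Transfer time t = π√(a_t³/μ) = π√((7.7792×10^8)³ / 1.32752×10^11) = 1.871×10^8 s.
Converting: 1.871×10^8 s ÷ 3.15576×10^7 s/year (365.25 × 86400) = 5.93 years.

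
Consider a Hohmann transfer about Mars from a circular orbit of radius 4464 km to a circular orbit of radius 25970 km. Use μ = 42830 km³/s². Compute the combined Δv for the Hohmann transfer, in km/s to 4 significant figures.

The Hohmann ellipse has a_t = (r₁ + r₂)/2 = 15217 km.
At r₁ the circular-orbit speed is v₁ = √(μ/r₁) = 3.098 km/s.
On the transfer ellipse at r₁, vis-viva equation gives v_p = √[μ(2/r₁ − 1/a_t)] = 4.047 km/s.
First burn Δv₁ = |v_p − v₁| = 0.9490 km/s.
At r₂, v₂ = √(μ/r₂) = 1.28422 km/s.
Transfer-orbit speed at r₂: v_a = √[μ(2/r₂ − 1/a_t)] = 0.695562 km/s.
Second burn Δv₂ = |v₂ − v_a| = 0.5887 km/s.
Total Δv = Δv₁ + Δv₂ = 1.538 km/s.

Δv = 1.538 km/s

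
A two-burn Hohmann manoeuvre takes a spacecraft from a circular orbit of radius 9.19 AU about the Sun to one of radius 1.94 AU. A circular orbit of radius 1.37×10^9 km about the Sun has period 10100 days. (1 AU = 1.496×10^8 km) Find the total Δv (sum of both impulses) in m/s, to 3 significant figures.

Δv = 10100 m/s

From Kepler's third law T² = 4π²r³/μ at r = 1.37×10^9 km, T = 10100 days = 10100 × 86400 s = 8.7264×10^8 s: μ = 4π²r³/T² = 1.33306×10^11 km³/s².
In km: r₁ = 9.19 × 1.496×10^8 = 1.374824×10^9 km; r₂ = 1.94 × 1.496×10^8 = 2.90224×10^8 km.
The Hohmann ellipse has a_t = (r₁ + r₂)/2 = 8.32524×10^8 km.
Circular speed at r₁: v₁ = √(μ/r₁) = √(1.33306×10^11/1.374824×10^9) = 9.847 km/s.
Transfer-orbit speed at r₁ (vis-viva): v_a = √[μ(2/r₁ − 1/a_t)] = 5.814 km/s.
First burn Δv₁ = |v_a − v₁| = 4.033 km/s.
At r₂, v₂ = √(μ/r₂) = 21.432 km/s.
Transfer-orbit speed at r₂: v_p = √[μ(2/r₂ − 1/a_t)] = 27.541 km/s.
Second burn Δv₂ = |v₂ − v_p| = 6.109 km/s.
Δv = Δv₁ + Δv₂ = 4.033 + 6.109 = 10.14 km/s.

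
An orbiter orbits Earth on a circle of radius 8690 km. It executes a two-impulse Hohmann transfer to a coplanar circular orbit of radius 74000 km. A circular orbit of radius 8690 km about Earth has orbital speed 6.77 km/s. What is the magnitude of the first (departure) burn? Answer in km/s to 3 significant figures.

From the circular-orbit relation v² = μ/r at r = 8690 km: μ = v²r = (6.77)² × 8690 = 3.98288×10^5 km³/s².
The Hohmann ellipse has a_t = (r₁ + r₂)/2 = 41345 km.
On the circular orbit at r = 8690 km, v_c = √(μ/r) = 6.770 km/s.
Vis-viva on the transfer ellipse at r = 8690 km gives v_t = √[μ(2/r − 1/a_t)] = 9.057 km/s.
Δv₁ = |v_t − v_c| = |9.057 − 6.770| = 2.287 km/s.

Δv₁ = 2.29 km/s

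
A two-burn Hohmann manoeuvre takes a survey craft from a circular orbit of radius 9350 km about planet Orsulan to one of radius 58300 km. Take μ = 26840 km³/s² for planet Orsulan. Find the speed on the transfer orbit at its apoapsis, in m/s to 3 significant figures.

v = 357 m/s

Transfer-ellipse semi-major axis a_t = (r₁ + r₂)/2 = (9350 + 58300)/2 = 33825 km.
The apoapsis of the transfer ellipse is at r = 58300 km.
Vis-viva: v = √[μ(2/r − 1/a_t)] = √[26840 × (2/58300 − 1/33825)] = 0.3567 km/s.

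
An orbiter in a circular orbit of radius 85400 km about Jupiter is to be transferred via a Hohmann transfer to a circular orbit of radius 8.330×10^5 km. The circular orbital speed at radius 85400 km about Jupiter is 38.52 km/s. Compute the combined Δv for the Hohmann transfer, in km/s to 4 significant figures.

Δv = 20.38 km/s

From the circular-orbit relation v² = μ/r at r = 85400 km: μ = v²r = (38.52)² × 85400 = 1.26716×10^8 km³/s².
The Hohmann ellipse has a_t = (r₁ + r₂)/2 = 4.592×10^5 km.
At r₁ the circular-orbit speed is v₁ = √(μ/r₁) = 38.520 km/s.
Transfer-orbit speed at r₁ (v² = μ(2/r − 1/a)): v_p = √[μ(2/r₁ − 1/a_t)] = 51.881 km/s.
First burn Δv₁ = |v_p − v₁| = 13.361 km/s.
At r₂, v₂ = √(μ/r₂) = 12.3337 km/s.
Transfer-orbit speed at r₂: v_a = √[μ(2/r₂ − 1/a_t)] = 5.31889 km/s.
Second burn Δv₂ = |v₂ − v_a| = 7.0148 km/s.
Total Δv = Δv₁ + Δv₂ = 20.38 km/s.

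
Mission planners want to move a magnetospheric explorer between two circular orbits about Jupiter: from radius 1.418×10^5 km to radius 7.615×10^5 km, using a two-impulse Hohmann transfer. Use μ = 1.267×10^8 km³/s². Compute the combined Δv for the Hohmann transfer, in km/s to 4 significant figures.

The Hohmann ellipse has a_t = (r₁ + r₂)/2 = 4.5165×10^5 km.
At r₁ the circular-orbit speed is v₁ = √(μ/r₁) = 29.892 km/s.
On the transfer ellipse at r₁, v² = μ(2/r − 1/a) gives v_p = √[μ(2/r₁ − 1/a_t)] = 38.814 km/s.
First burn Δv₁ = |v_p − v₁| = 8.922 km/s.
Circular speed at r₂: v₂ = √(μ/r₂) = 12.8989 km/s.
Transfer-orbit speed at r₂: v_a = √[μ(2/r₂ − 1/a_t)] = 7.22754 km/s.
Second burn Δv₂ = |v₂ − v_a| = 5.671 km/s.
Δv = Δv₁ + Δv₂ = 8.922 + 5.671 = 14.59 km/s.

Δv = 14.59 km/s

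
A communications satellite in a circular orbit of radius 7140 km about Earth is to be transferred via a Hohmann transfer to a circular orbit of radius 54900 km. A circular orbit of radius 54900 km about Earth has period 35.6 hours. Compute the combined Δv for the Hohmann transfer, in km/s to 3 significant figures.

Δv = 3.87 km/s

From Kepler's third law T² = 4π²r³/μ at r = 54900 km, T = 35.6 hours = 35.6 × 3600 s = 1.2816×10^5 s: μ = 4π²r³/T² = 3.97715×10^5 km³/s².
Transfer-ellipse semi-major axis a_t = (r₁ + r₂)/2 = (7140 + 54900)/2 = 31020 km.
Circular speed at r₁: v₁ = √(μ/r₁) = √(3.97715×10^5/7140) = 7.463 km/s.
On the transfer ellipse at r₁, v² = μ(2/r − 1/a) gives v_p = √[μ(2/r₁ − 1/a_t)] = 9.929 km/s.
First burn Δv₁ = |v_p − v₁| = 2.466 km/s.
At r₂, v₂ = √(μ/r₂) = 2.6915 km/s.
Transfer-orbit speed at r₂: v_a = √[μ(2/r₂ − 1/a_t)] = 1.2913 km/s.
Second burn Δv₂ = |v₂ − v_a| = 1.400 km/s.
Δv = Δv₁ + Δv₂ = 2.466 + 1.400 = 3.866 km/s.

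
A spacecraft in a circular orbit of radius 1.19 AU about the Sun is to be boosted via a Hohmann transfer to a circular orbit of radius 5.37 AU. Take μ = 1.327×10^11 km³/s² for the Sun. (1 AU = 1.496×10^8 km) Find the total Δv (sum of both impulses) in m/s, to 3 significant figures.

Δv = 12700 m/s

In km: r₁ = 1.19 × 1.496×10^8 = 1.78024×10^8 km; r₂ = 5.37 × 1.496×10^8 = 8.03352×10^8 km.
The Hohmann ellipse has a_t = (r₁ + r₂)/2 = 4.90688×10^8 km.
Circular speed at r₁: v₁ = √(μ/r₁) = √(1.327×10^11/1.78024×10^8) = 27.302 km/s.
Transfer-orbit speed at r₁ (v² = μ(2/r − 1/a)): v_p = √[μ(2/r₁ − 1/a_t)] = 34.934 km/s.
First burn Δv₁ = |v_p − v₁| = 7.632 km/s.
Circular speed at r₂: v₂ = √(μ/r₂) = 12.852 km/s.
Transfer-orbit speed at r₂: v_a = √[μ(2/r₂ − 1/a_t)] = 7.7414 km/s.
Second burn Δv₂ = |v₂ − v_a| = 5.111 km/s.
Δv = Δv₁ + Δv₂ = 7.632 + 5.111 = 12.74 km/s.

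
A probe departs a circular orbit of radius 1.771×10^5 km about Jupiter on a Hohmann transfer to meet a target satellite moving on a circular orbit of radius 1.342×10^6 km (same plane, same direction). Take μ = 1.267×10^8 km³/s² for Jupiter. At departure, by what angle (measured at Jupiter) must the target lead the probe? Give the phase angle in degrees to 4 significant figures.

φ = 103.4°

The Hohmann ellipse has a_t = (r₁ + r₂)/2 = 7.5955×10^5 km.
Transfer time t = π√(a_t³/μ) = 1.84755×10^5 s.
The target's mean motion on its circular orbit is ω₂ = √(μ/r₂³) = 7.24035×10^-6 rad/s.
Angle swept by the target during transfer: ω₂·t = 1.3377 rad = 76.64°.
The probe traverses 180° on the transfer ellipse, so the target must lead by 180° − 76.64° = 103.4°.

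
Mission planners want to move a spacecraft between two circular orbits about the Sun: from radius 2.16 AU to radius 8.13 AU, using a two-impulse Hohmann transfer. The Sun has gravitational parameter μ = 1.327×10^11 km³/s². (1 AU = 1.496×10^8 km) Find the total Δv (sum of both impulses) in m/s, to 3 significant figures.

In km: r₁ = 2.16 × 1.496×10^8 = 3.23136×10^8 km; r₂ = 8.13 × 1.496×10^8 = 1.216248×10^9 km.
The Hohmann ellipse has a_t = (r₁ + r₂)/2 = 7.69692×10^8 km.
Circular speed at r₁: v₁ = √(μ/r₁) = √(1.327×10^11/3.23136×10^8) = 20.265 km/s.
Transfer-orbit speed at r₁ (vis-viva): v_p = √[μ(2/r₁ − 1/a_t)] = 25.474 km/s.
First burn Δv₁ = |v_p − v₁| = 5.209 km/s.
At r₂, v₂ = √(μ/r₂) = 10.445 km/s.
Transfer-orbit speed at r₂: v_a = √[μ(2/r₂ − 1/a_t)] = 6.7680 km/s.
Second burn Δv₂ = |v₂ − v_a| = 3.677 km/s.
Total Δv = Δv₁ + Δv₂ = 8.886 km/s.

Δv = 8890 m/s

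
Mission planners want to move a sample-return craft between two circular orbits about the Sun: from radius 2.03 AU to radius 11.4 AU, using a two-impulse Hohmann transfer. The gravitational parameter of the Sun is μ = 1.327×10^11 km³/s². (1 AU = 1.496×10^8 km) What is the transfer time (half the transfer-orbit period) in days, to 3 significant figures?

In km: r₁ = 2.03 × 1.496×10^8 = 3.03688×10^8 km; r₂ = 11.4 × 1.496×10^8 = 1.70544×10^9 km.
Transfer-ellipse semi-major axis a_t = (r₁ + r₂)/2 = (3.03688×10^8 + 1.70544×10^9)/2 = 1.004564×10^9 km.
Transfer time t = π√(a_t³/μ) = π√((1.004564×10^9)³ / 1.327×10^11) = 2.746×10^8 s.
Converting: 2.746×10^8 s ÷ 86400 s/day = 3180 days.

t = 3180 days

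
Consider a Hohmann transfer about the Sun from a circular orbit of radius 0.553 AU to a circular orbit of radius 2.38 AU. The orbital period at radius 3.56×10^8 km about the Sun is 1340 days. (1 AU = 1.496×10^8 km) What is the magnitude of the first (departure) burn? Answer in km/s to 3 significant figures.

Δv₁ = 11.0 km/s

From Kepler's third law T² = 4π²r³/μ at r = 3.56×10^8 km, T = 1340 days = 1340 × 86400 s = 1.15776×10^8 s: μ = 4π²r³/T² = 1.32884×10^11 km³/s².
In km: r₁ = 0.553 × 1.496×10^8 = 8.27288×10^7 km; r₂ = 2.38 × 1.496×10^8 = 3.56048×10^8 km.
The Hohmann ellipse has a_t = (r₁ + r₂)/2 = 2.193884×10^8 km.
Circular speed at r = 8.27288×10^7 km: v_c = √(μ/r) = 40.08 km/s.
Transfer-orbit speed at the same r (vis-viva, a = a_t): v_t = √[μ(2/r − 1/a_t)] = 51.06 km/s.
Δv₁ = |v_t − v_c| = |51.06 − 40.08| = 10.98 km/s.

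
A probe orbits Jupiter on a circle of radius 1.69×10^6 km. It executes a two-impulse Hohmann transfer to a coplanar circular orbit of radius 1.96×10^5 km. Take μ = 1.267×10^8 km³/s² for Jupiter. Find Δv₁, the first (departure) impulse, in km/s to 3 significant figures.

Δv₁ = 4.71 km/s

Transfer-ellipse semi-major axis a_t = (r₁ + r₂)/2 = (1.690×10^6 + 1.960×10^5)/2 = 9.430×10^5 km.
On the circular orbit at r = 1.690×10^6 km, v_c = √(μ/r) = 8.6585 km/s.
Transfer-orbit speed at the same r (vis-viva, a = a_t): v_t = √[μ(2/r − 1/a_t)] = 3.9475 km/s.
Δv₁ = |v_t − v_c| = |3.9475 − 8.6585| = 4.711 km/s.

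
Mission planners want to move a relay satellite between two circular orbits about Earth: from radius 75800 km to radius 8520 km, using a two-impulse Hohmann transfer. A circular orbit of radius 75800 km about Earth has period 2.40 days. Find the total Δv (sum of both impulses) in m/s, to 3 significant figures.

Δv = 3600 m/s

From Kepler's third law T² = 4π²r³/μ at r = 75800 km, T = 2.40 days = 2.40 × 86400 s = 2.0736×10^5 s: μ = 4π²r³/T² = 3.99869×10^5 km³/s².
Transfer-ellipse semi-major axis a_t = (r₁ + r₂)/2 = (75800 + 8520)/2 = 42160 km.
At r₁ the circular-orbit speed is v₁ = √(μ/r₁) = 2.297 km/s.
On the transfer ellipse at r₁, v² = μ(2/r − 1/a) gives v_a = √[μ(2/r₁ − 1/a_t)] = 1.033 km/s.
First burn Δv₁ = |v_a − v₁| = 1.264 km/s.
Circular speed at r₂: v₂ = √(μ/r₂) = 6.851 km/s.
Transfer-orbit speed at r₂: v_p = √[μ(2/r₂ − 1/a_t)] = 9.186 km/s.
Second burn Δv₂ = |v₂ − v_p| = 2.335 km/s.
Total Δv = Δv₁ + Δv₂ = 3.599 km/s.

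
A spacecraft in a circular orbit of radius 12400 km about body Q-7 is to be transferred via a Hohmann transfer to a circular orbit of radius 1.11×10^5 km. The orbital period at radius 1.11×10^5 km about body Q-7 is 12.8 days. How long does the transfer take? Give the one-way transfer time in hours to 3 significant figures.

t = 63.7 hours

From Kepler's third law T² = 4π²r³/μ at r = 1.11×10^5 km, T = 12.8 days = 12.8 × 86400 s = 1.10592×10^6 s: μ = 4π²r³/T² = 44145.0 km³/s².
The Hohmann ellipse has a_t = (r₁ + r₂)/2 = 61700 km.
By Kepler's third law the transfer-orbit period is T = 2π√(a_t³/μ), so t = T/2 = 2.292×10^5 s.
Converting: 2.292×10^5 s ÷ 3600 s/hour = 63.7 hours.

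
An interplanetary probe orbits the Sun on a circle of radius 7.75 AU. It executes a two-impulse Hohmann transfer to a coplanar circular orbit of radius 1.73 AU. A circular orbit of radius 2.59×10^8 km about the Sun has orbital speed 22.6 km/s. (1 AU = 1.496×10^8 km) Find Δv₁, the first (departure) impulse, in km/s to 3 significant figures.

Δv₁ = 4.23 km/s

From the circular-orbit relation v² = μ/r at r = 2.59×10^8 km: μ = v²r = (22.6)² × 2.59×10^8 = 1.32287×10^11 km³/s².
In km: r₁ = 7.75 × 1.496×10^8 = 1.1594×10^9 km; r₂ = 1.73 × 1.496×10^8 = 2.58808×10^8 km.
The Hohmann ellipse has a_t = (r₁ + r₂)/2 = 7.09104×10^8 km.
On the circular orbit at r = 1.1594×10^9 km, v_c = √(μ/r) = 10.682 km/s.
Vis-viva on the transfer ellipse at r = 1.1594×10^9 km gives v_t = √[μ(2/r − 1/a_t)] = 6.4532 km/s.
Δv₁ = |v_t − v_c| = |6.4532 − 10.682| = 4.229 km/s.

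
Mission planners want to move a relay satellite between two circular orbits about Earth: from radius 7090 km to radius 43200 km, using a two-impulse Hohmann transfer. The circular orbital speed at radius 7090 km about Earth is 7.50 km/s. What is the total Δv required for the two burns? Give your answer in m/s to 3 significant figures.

Δv = 3760 m/s

From the circular-orbit relation v² = μ/r at r = 7090 km: μ = v²r = (7.50)² × 7090 = 3.98812×10^5 km³/s².
Semi-major axis of the transfer orbit: a_t = (7090 + 43200)/2 = 25145 km.
At r₁ the circular-orbit speed is v₁ = √(μ/r₁) = 7.500 km/s.
On the transfer ellipse at r₁, vis-viva gives v_p = √[μ(2/r₁ − 1/a_t)] = 9.831 km/s.
First burn Δv₁ = |v_p − v₁| = 2.331 km/s.
At r₂, v₂ = √(μ/r₂) = 3.038 km/s.
Transfer-orbit speed at r₂: v_a = √[μ(2/r₂ − 1/a_t)] = 1.613 km/s.
Second burn Δv₂ = |v₂ − v_a| = 1.425 km/s.
Δv = Δv₁ + Δv₂ = 2.331 + 1.425 = 3.756 km/s.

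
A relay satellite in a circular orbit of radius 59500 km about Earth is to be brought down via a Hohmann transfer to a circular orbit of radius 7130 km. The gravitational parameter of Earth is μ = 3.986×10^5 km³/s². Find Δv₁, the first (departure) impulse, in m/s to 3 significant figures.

Δv₁ = 1390 m/s

Semi-major axis of the transfer orbit: a_t = (59500 + 7130)/2 = 33315 km.
On the circular orbit at r = 59500 km, v_c = √(μ/r) = 2.588 km/s.
Vis-viva on the transfer ellipse at r = 59500 km gives v_t = √[μ(2/r − 1/a_t)] = 1.197 km/s.
Δv₁ = |v_t − v_c| = |1.197 − 2.588| = 1.391 km/s.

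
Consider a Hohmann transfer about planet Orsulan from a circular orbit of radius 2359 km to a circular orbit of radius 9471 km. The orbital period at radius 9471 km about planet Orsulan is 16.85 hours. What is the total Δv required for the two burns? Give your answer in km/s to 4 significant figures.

Δv = 0.8831 km/s

From Kepler's third law T² = 4π²r³/μ at r = 9471 km, T = 16.85 hours = 16.85 × 3600 s = 60660 s: μ = 4π²r³/T² = 9114.70 km³/s².
Transfer-ellipse semi-major axis a_t = (r₁ + r₂)/2 = (2359 + 9471)/2 = 5915 km.
At r₁ the circular-orbit speed is v₁ = √(μ/r₁) = 1.9657 km/s.
Transfer-orbit speed at r₁ (v² = μ(2/r − 1/a)): v_p = √[μ(2/r₁ − 1/a_t)] = 2.4873 km/s.
First burn Δv₁ = |v_p − v₁| = 0.5216 km/s.
At r₂, v₂ = √(μ/r₂) = 0.9810 km/s.
Transfer-orbit speed at r₂: v_a = √[μ(2/r₂ − 1/a_t)] = 0.6195 km/s.
Second burn Δv₂ = |v₂ − v_a| = 0.3615 km/s.
Total Δv = Δv₁ + Δv₂ = 0.8831 km/s.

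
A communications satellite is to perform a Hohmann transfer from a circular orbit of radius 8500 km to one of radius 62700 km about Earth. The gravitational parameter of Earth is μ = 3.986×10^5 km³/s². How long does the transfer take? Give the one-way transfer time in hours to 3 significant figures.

t = 9.28 hours

The Hohmann ellipse has a_t = (r₁ + r₂)/2 = 35600 km.
By Kepler's third law the transfer-orbit period is T = 2π√(a_t³/μ), so t = T/2 = 33420 s.
Converting: 33420 s ÷ 3600 s/hour = 9.28 hours.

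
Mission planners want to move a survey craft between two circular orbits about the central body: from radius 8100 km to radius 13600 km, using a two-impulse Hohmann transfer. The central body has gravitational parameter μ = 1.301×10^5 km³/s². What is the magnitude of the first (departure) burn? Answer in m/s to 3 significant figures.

Transfer-ellipse semi-major axis a_t = (r₁ + r₂)/2 = (8100 + 13600)/2 = 10850 km.
Circular speed at r = 8100 km: v_c = √(μ/r) = 4.0077 km/s.
Vis-viva on the transfer ellipse at r = 8100 km gives v_t = √[μ(2/r − 1/a_t)] = 4.4869 km/s.
Δv₁ = |v_t − v_c| = |4.4869 − 4.0077| = 0.4792 km/s.

Δv₁ = 479 m/s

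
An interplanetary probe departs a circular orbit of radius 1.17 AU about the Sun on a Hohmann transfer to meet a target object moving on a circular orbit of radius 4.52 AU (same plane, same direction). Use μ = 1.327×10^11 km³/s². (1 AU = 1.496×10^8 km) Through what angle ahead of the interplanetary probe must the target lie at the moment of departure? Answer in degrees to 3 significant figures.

φ = 90.1°

In km: r₁ = 1.17 × 1.496×10^8 = 1.75032×10^8 km; r₂ = 4.52 × 1.496×10^8 = 6.76192×10^8 km.
Semi-major axis of the transfer orbit: a_t = (1.75032×10^8 + 6.76192×10^8)/2 = 4.25612×10^8 km.
Transfer time t = π√(a_t³/μ) = 7.5724×10^7 s.
The target's mean motion on its circular orbit is ω₂ = √(μ/r₂³) = 2.0717×10^-8 rad/s.
Angle swept by the target during transfer: ω₂·t = 1.5688 rad = 89.89°.
Arrival is 180° from departure on the ellipse, so φ = 180° − 89.89° = 90.1°.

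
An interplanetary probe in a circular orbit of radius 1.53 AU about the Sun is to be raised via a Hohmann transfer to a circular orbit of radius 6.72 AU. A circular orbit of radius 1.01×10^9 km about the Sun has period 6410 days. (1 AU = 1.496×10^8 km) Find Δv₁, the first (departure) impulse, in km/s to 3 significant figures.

From Kepler's third law T² = 4π²r³/μ at r = 1.01×10^9 km, T = 6410 days = 6410 × 86400 s = 5.53824×10^8 s: μ = 4π²r³/T² = 1.32611×10^11 km³/s².
In km: r₁ = 1.53 × 1.496×10^8 = 2.28888×10^8 km; r₂ = 6.72 × 1.496×10^8 = 1.005312×10^9 km.
Semi-major axis of the transfer orbit: a_t = (2.28888×10^8 + 1.005312×10^9)/2 = 6.171×10^8 km.
On the circular orbit at r = 2.28888×10^8 km, v_c = √(μ/r) = 24.070 km/s.
Vis-viva on the transfer ellipse at r = 2.28888×10^8 km gives v_t = √[μ(2/r − 1/a_t)] = 30.722 km/s.
Δv₁ = |v_t − v_c| = |30.722 − 24.070| = 6.652 km/s.

Δv₁ = 6.65 km/s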